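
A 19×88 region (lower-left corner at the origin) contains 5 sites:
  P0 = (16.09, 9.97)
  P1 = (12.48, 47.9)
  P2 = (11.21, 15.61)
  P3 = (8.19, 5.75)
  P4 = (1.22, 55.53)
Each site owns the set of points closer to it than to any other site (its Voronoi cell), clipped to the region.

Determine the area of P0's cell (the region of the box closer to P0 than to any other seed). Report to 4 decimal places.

1. box [0,19]×[0,88]: [(0, 0) (19, 0) (19, 88) (0, 88)]
2. ⊥bis P0·P1 via (14.285,28.935): [(0, 27.5754) (0, 0) (19, 0) (19, 29.3838)]  |A|=541.1121
3. ⊥bis P0·P2 via (13.65,12.79): [(0, 0.9794) (0, 0) (19, 0) (19, 17.4191)]  |A|=174.7852
4. ⊥bis P0·P3 via (12.14,7.86): [(10.8163, 10.3381) (16.3386, 0) (19, 0) (19, 17.4191)]  |A|=85.0334
5. ⊥bis P0·P4 via (8.655,32.75): [(10.8163, 10.3381) (16.3386, 0) (19, 0) (19, 17.4191)]  |A|=85.0334
6. canonical 4-gon: [(10.8163, 10.3381) (16.3386, 0) (19, 0) (19, 17.4191)]
7. shoelace: 85.0334

Area of P0's cell: 85.0334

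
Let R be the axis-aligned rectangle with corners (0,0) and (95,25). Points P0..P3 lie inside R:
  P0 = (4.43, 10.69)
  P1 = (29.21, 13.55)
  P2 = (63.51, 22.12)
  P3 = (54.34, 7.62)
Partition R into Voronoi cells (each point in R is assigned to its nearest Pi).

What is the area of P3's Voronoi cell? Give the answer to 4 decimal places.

1. box [0,95]×[0,25]: [(0, 0) (95, 0) (95, 25) (0, 25)]
2. ⊥bis P3·P0 via (29.385,9.155): [(28.8219, 0) (95, 0) (95, 25) (30.3596, 25)]  |A|=1635.2312
3. ⊥bis P3·P1 via (41.775,10.585): [(39.2772, 0) (95, 0) (95, 25) (45.1765, 25)]  |A|=1319.3278
4. ⊥bis P3·P2 via (58.925,14.87): [(44.8818, 23.7511) (39.2772, 0) (82.4381, 0)]  |A|=512.5587
5. canonical 3-gon: [(44.8818, 23.7511) (39.2772, 0) (82.4381, 0)]
6. shoelace: 512.5587

Area of P3's cell: 512.5587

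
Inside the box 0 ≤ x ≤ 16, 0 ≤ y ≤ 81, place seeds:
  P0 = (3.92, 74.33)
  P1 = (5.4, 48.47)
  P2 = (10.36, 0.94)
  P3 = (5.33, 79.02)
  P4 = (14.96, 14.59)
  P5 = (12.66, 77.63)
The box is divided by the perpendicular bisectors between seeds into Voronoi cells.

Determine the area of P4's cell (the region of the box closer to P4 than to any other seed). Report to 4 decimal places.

1. box [0,16]×[0,81]: [(0, 0) (16, 0) (16, 81) (0, 81)]
2. ⊥bis P4·P0 via (9.44,44.46): [(0, 42.7155) (0, 0) (16, 0) (16, 45.6723)]  |A|=707.1022
3. ⊥bis P4·P1 via (10.18,31.53): [(0, 28.6575) (0, 0) (16, 0) (16, 33.1722)]  |A|=494.6378
4. ⊥bis P4·P2 via (12.66,7.765): [(0, 28.6575) (0, 12.0314) (16, 6.6394) (16, 33.1722)]  |A|=345.2714
5. ⊥bis P4·P3 via (10.145,46.805): [(0, 28.6575) (0, 12.0314) (16, 6.6394) (16, 33.1722)]  |A|=345.2714
6. ⊥bis P4·P5 via (13.81,46.11): [(0, 28.6575) (0, 12.0314) (16, 6.6394) (16, 33.1722)]  |A|=345.2714
7. canonical 4-gon: [(0, 28.6575) (0, 12.0314) (16, 6.6394) (16, 33.1722)]
8. shoelace: 345.2714

Area of P4's cell: 345.2714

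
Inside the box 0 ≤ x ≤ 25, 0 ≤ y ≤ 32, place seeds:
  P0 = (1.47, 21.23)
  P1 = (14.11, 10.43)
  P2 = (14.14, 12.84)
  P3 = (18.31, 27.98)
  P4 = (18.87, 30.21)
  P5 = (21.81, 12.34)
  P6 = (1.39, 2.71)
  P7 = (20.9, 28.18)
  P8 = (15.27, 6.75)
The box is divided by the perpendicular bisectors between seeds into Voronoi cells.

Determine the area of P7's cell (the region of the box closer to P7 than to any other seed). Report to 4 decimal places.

Area of P7's cell: 55.8985

1. box [0,25]×[0,32]: [(0, 0) (25, 0) (25, 32) (0, 32)]
2. ⊥bis P7·P0 via (11.185,24.705): [(20.0218, 0) (25, 0) (25, 32) (8.5756, 32)]  |A|=342.4407
3. ⊥bis P7·P1 via (17.505,19.305): [(12.4209, 21.2499) (25, 16.4379) (25, 32) (8.5756, 32)]  |A|=186.161
4. ⊥bis P7·P2 via (17.52,20.51): [(11.7809, 23.0391) (25, 17.2137) (25, 32) (8.5756, 32)]  |A|=171.3193
5. ⊥bis P7·P3 via (19.605,28.08): [(20.2836, 19.2921) (25, 17.2137) (25, 32) (19.3023, 32)]  |A|=71.0718
6. ⊥bis P7·P4 via (19.885,29.195): [(19.5451, 28.8551) (20.2836, 19.2921) (25, 17.2137) (25, 32) (22.69, 32)]  |A|=65.7449
7. ⊥bis P7·P5 via (21.355,20.26): [(19.5451, 28.8551) (20.2139, 20.1944) (25, 20.4694) (25, 32) (22.69, 32)]  |A|=55.8985
8. ⊥bis P7·P6 via (11.145,15.445): [(19.5451, 28.8551) (20.2139, 20.1944) (25, 20.4694) (25, 32) (22.69, 32)]  |A|=55.8985
9. ⊥bis P7·P8 via (18.085,17.465): [(19.5451, 28.8551) (20.2139, 20.1944) (25, 20.4694) (25, 32) (22.69, 32)]  |A|=55.8985
10. canonical 5-gon: [(19.5451, 28.8551) (20.2139, 20.1944) (25, 20.4694) (25, 32) (22.69, 32)]
11. shoelace: 55.8985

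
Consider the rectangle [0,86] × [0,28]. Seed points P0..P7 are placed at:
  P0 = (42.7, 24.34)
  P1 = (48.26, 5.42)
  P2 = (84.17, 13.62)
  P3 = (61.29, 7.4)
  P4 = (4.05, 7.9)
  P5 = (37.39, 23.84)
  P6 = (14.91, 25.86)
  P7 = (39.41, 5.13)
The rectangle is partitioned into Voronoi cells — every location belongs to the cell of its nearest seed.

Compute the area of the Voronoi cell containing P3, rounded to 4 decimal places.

Area of P3's cell: 445.6873

1. box [0,86]×[0,28]: [(0, 0) (86, 0) (86, 28) (0, 28)]
2. ⊥bis P3·P0 via (51.995,15.87): [(37.5336, 0) (86, 0) (86, 28) (63.0484, 28)]  |A|=999.8527
3. ⊥bis P3·P1 via (54.775,6.41): [(53.1456, 17.1327) (55.749, 0) (86, 0) (86, 28) (63.0484, 28)]  |A|=843.8128
4. ⊥bis P3·P2 via (72.73,10.51): [(53.1456, 17.1327) (55.749, 0) (75.5872, 0) (67.9753, 28) (63.0484, 28)]  |A|=445.6873
5. ⊥bis P3·P4 via (32.67,7.65): [(53.1456, 17.1327) (55.749, 0) (75.5872, 0) (67.9753, 28) (63.0484, 28)]  |A|=445.6873
6. ⊥bis P3·P5 via (49.34,15.62): [(53.1456, 17.1327) (55.749, 0) (75.5872, 0) (67.9753, 28) (63.0484, 28)]  |A|=445.6873
7. ⊥bis P3·P6 via (38.1,16.63): [(53.1456, 17.1327) (55.749, 0) (75.5872, 0) (67.9753, 28) (63.0484, 28)]  |A|=445.6873
8. ⊥bis P3·P7 via (50.35,6.265): [(53.1456, 17.1327) (55.749, 0) (75.5872, 0) (67.9753, 28) (63.0484, 28)]  |A|=445.6873
9. canonical 5-gon: [(53.1456, 17.1327) (55.749, 0) (75.5872, 0) (67.9753, 28) (63.0484, 28)]
10. shoelace: 445.6873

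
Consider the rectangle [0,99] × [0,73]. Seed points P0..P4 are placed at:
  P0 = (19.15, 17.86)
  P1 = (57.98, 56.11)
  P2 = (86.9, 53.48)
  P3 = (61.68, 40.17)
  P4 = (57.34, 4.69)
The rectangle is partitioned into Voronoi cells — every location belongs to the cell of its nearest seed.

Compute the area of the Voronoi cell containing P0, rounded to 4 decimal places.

1. box [0,99]×[0,73]: [(0, 0) (99, 0) (99, 73) (0, 73)]
2. ⊥bis P0·P1 via (38.565,36.985): [(0, 0) (74.9976, 0) (3.088, 73) (0, 73)]  |A|=2850.1212
3. ⊥bis P0·P2 via (53.025,35.67): [(0, 0) (71.7787, 0) (68.0942, 7.008) (3.088, 73) (0, 73)]  |A|=2838.8424
4. ⊥bis P0·P3 via (40.415,29.015): [(0, 0) (55.6354, 0) (33.579, 42.0466) (3.088, 73) (0, 73)]  |A|=2443.0651
5. ⊥bis P0·P4 via (38.245,11.275): [(0, 0) (34.3568, 0) (42.7969, 24.4744) (33.579, 42.0466) (3.088, 73) (0, 73)]  |A|=2182.674
6. canonical 6-gon: [(0, 0) (34.3568, 0) (42.7969, 24.4744) (33.579, 42.0466) (3.088, 73) (0, 73)]
7. shoelace: 2182.674

Area of P0's cell: 2182.6740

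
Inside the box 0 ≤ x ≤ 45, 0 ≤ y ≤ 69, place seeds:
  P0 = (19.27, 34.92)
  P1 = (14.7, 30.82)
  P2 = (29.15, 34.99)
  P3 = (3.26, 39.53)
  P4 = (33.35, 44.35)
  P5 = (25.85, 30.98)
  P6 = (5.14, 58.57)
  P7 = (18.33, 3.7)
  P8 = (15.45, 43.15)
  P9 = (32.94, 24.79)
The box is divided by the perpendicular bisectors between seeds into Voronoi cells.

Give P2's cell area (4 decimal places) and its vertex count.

1. box [0,45]×[0,69]: [(0, 0) (45, 0) (45, 69) (0, 69)]
2. ⊥bis P2·P0 via (24.21,34.955): [(24.4577, 0) (45, 0) (45, 69) (23.9688, 69)]  |A|=1434.2876
3. ⊥bis P2·P1 via (21.925,32.905): [(24.2824, 24.7361) (31.4208, 0) (45, 0) (45, 69) (23.9688, 69)]  |A|=1348.1676
4. ⊥bis P2·P3 via (16.205,37.26): [(24.2824, 24.7361) (31.4208, 0) (45, 0) (45, 69) (23.9688, 69)]  |A|=1348.1676
5. ⊥bis P2·P4 via (31.25,39.67): [(24.154, 42.8541) (24.2824, 24.7361) (31.4208, 0) (45, 0) (45, 33.5001)]  |A|=703.2129
6. ⊥bis P2·P5 via (27.5,32.985): [(24.154, 42.8541) (24.2047, 35.6968) (45, 18.5835) (45, 33.5001)]  |A|=229.4606
7. ⊥bis P2·P6 via (17.145,46.78): [(24.154, 42.8541) (24.2047, 35.6968) (45, 18.5835) (45, 33.5001)]  |A|=229.4606
8. ⊥bis P2·P7 via (23.74,19.345): [(24.154, 42.8541) (24.2047, 35.6968) (45, 18.5835) (45, 33.5001)]  |A|=229.4606
9. ⊥bis P2·P8 via (22.3,39.07): [(24.4696, 42.7125) (24.1587, 42.1907) (24.2047, 35.6968) (45, 18.5835) (45, 33.5001)]  |A|=229.3562
10. ⊥bis P2·P9 via (31.045,29.89): [(43.0798, 34.3618) (24.4696, 42.7125) (24.1587, 42.1907) (24.2047, 35.6968) (31.1937, 29.9453)]  |A|=117.0239
11. canonical 5-gon: [(43.0798, 34.3618) (24.4696, 42.7125) (24.1587, 42.1907) (24.2047, 35.6968) (31.1937, 29.9453)]
12. shoelace: 117.0239

Area of P2's cell: 117.0239 (5 vertices)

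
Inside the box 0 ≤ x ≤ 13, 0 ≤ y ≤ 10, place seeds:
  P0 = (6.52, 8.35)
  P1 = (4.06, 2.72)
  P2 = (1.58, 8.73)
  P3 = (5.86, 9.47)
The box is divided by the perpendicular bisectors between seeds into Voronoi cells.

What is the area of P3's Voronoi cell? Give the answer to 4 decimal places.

1. box [0,13]×[0,10]: [(0, 0) (13, 0) (13, 10) (0, 10)]
2. ⊥bis P3·P0 via (6.19,8.91): [(0, 5.2623) (8.0397, 10) (0, 10)]  |A|=19.0448
3. ⊥bis P3·P1 via (4.96,6.095): [(0, 7.4177) (2.5181, 6.7462) (8.0397, 10) (0, 10)]  |A|=16.3311
4. ⊥bis P3·P2 via (3.72,9.1): [(3.9782, 7.6066) (8.0397, 10) (3.5644, 10)]  |A|=5.3556
5. canonical 3-gon: [(3.9782, 7.6066) (8.0397, 10) (3.5644, 10)]
6. shoelace: 5.3556

Area of P3's cell: 5.3556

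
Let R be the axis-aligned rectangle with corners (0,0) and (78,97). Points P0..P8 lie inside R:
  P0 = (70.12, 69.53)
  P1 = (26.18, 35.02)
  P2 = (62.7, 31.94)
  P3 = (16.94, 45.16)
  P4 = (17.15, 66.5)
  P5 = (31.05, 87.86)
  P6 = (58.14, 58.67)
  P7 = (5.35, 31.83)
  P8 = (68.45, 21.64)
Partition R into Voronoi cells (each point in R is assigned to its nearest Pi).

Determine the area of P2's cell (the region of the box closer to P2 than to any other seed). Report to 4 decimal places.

1. box [0,78]×[0,97]: [(0, 0) (78, 0) (78, 97) (0, 97)]
2. ⊥bis P2·P0 via (66.41,50.735): [(0, 63.8439) (0, 0) (78, 0) (78, 48.4472)]  |A|=4379.3521
3. ⊥bis P2·P1 via (44.44,33.48): [(46.2312, 54.7182) (41.6164, 0) (78, 0) (78, 48.4472)]  |A|=1764.9779
4. ⊥bis P2·P3 via (39.82,38.55): [(46.2312, 54.7182) (41.6164, 0) (78, 0) (78, 48.4472)]  |A|=1764.9779
5. ⊥bis P2·P4 via (39.925,49.22): [(46.2312, 54.7182) (41.6164, 0) (78, 0) (78, 48.4472)]  |A|=1764.9779
6. ⊥bis P2·P5 via (46.875,59.9): [(46.2312, 54.7182) (41.6164, 0) (78, 0) (78, 48.4472)]  |A|=1764.9779
7. ⊥bis P2·P6 via (60.42,45.305): [(45.2186, 42.7117) (41.6164, 0) (78, 0) (78, 48.3041)]  |A|=1568.7411
8. ⊥bis P2·P7 via (34.025,31.885): [(45.2186, 42.7117) (41.6164, 0) (78, 0) (78, 48.3041)]  |A|=1568.7411
9. ⊥bis P2·P8 via (65.575,26.79): [(45.2186, 42.7117) (42.8037, 14.0779) (78, 33.7263) (78, 48.3041)]  |A|=719.1189
10. canonical 4-gon: [(45.2186, 42.7117) (42.8037, 14.0779) (78, 33.7263) (78, 48.3041)]
11. shoelace: 719.1189

Area of P2's cell: 719.1189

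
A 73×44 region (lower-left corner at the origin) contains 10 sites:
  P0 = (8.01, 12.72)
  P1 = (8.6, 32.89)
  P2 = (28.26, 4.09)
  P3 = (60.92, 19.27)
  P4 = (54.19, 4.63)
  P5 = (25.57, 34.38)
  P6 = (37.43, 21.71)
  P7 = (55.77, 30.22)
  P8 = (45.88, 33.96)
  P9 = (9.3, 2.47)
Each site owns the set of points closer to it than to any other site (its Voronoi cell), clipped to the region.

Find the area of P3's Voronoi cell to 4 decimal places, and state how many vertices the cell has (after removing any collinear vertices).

1. box [0,73]×[0,44]: [(0, 0) (73, 0) (73, 44) (0, 44)]
2. ⊥bis P3·P0 via (34.465,15.995): [(36.4451, 0) (73, 0) (73, 44) (30.9981, 44)]  |A|=1728.2491
3. ⊥bis P3·P1 via (34.76,26.08): [(33.714, 22.0618) (36.4451, 0) (73, 0) (73, 44) (39.425, 44)]  |A|=1635.8141
4. ⊥bis P3·P2 via (44.59,11.68): [(35.8862, 30.4063) (50.0187, 0) (73, 0) (73, 44) (39.425, 44)]  |A|=1394.0952
5. ⊥bis P3·P4 via (57.555,11.95): [(35.8862, 30.4063) (40.9076, 19.6028) (73, 4.8499) (73, 44) (39.425, 44)]  |A|=1091.0232
6. ⊥bis P3·P5 via (43.245,26.825): [(40.5171, 20.443) (40.9076, 19.6028) (73, 4.8499) (73, 44) (50.5863, 44)]  |A|=910.4555
7. ⊥bis P3·P6 via (49.175,20.49): [(48.7103, 16.0159) (73, 4.8499) (73, 44) (51.6171, 44)]  |A|=774.6631
8. ⊥bis P3·P7 via (58.345,24.745): [(49.1687, 20.4292) (48.7103, 16.0159) (73, 4.8499) (73, 31.6375)]  |A|=375.3498
9. ⊥bis P3·P8 via (53.4,26.615): [(49.1687, 20.4292) (48.7103, 16.0159) (73, 4.8499) (73, 31.6375)]  |A|=375.3498
10. ⊥bis P3·P9 via (35.11,10.87): [(49.1687, 20.4292) (48.7103, 16.0159) (73, 4.8499) (73, 31.6375)]  |A|=375.3498
11. canonical 4-gon: [(49.1687, 20.4292) (48.7103, 16.0159) (73, 4.8499) (73, 31.6375)]
12. shoelace: 375.3498

Area of P3's cell: 375.3498 (4 vertices)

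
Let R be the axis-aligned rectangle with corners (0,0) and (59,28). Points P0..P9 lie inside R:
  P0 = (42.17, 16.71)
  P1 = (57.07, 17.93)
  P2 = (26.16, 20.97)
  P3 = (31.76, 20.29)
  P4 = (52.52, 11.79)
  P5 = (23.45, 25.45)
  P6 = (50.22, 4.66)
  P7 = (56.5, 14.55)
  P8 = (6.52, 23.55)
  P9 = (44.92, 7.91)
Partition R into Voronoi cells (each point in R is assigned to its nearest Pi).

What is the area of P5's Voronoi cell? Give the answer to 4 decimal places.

Area of P5's cell: 91.2995

1. box [0,59]×[0,28]: [(0, 0) (59, 0) (59, 28) (0, 28)]
2. ⊥bis P5·P0 via (32.81,21.08): [(0, 0) (22.9682, 0) (36.0408, 28) (0, 28)]  |A|=826.1256
3. ⊥bis P5·P1 via (40.26,21.69): [(0, 0) (22.9682, 0) (36.0408, 28) (0, 28)]  |A|=826.1256
4. ⊥bis P5·P2 via (24.805,23.21): [(0, 8.2052) (32.7235, 28) (0, 28)]  |A|=323.878
5. ⊥bis P5·P3 via (27.605,22.87): [(0, 8.2052) (29.6275, 26.1272) (30.7904, 28) (0, 28)]  |A|=322.0678
6. ⊥bis P5·P4 via (37.985,18.62): [(0, 8.2052) (29.6275, 26.1272) (30.7904, 28) (0, 28)]  |A|=322.0678
7. ⊥bis P5·P6 via (36.835,15.055): [(0, 8.2052) (29.6275, 26.1272) (30.7904, 28) (0, 28)]  |A|=322.0678
8. ⊥bis P5·P7 via (39.975,20): [(0, 8.2052) (29.6275, 26.1272) (30.7904, 28) (0, 28)]  |A|=322.0678
9. ⊥bis P5·P8 via (14.985,24.5): [(15.7448, 17.7294) (29.6275, 26.1272) (30.7904, 28) (14.5922, 28)]  |A|=91.2995
10. ⊥bis P5·P9 via (34.185,16.68): [(15.7448, 17.7294) (29.6275, 26.1272) (30.7904, 28) (14.5922, 28)]  |A|=91.2995
11. canonical 4-gon: [(15.7448, 17.7294) (29.6275, 26.1272) (30.7904, 28) (14.5922, 28)]
12. shoelace: 91.2995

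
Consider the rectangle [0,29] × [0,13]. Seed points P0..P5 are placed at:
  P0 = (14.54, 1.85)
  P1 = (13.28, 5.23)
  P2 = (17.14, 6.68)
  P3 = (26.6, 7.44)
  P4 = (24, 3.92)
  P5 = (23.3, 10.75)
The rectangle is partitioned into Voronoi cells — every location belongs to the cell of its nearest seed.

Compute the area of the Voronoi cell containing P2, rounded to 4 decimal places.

Area of P2's cell: 52.8889

1. box [0,29]×[0,13]: [(0, 0) (29, 0) (29, 13) (0, 13)]
2. ⊥bis P2·P0 via (15.84,4.265): [(0, 12.7917) (23.7631, 0) (29, 0) (29, 13) (0, 13)]  |A|=225.015
3. ⊥bis P2·P1 via (15.21,5.955): [(15.8461, 4.2617) (23.7631, 0) (29, 0) (29, 13) (12.5636, 13)]  |A|=168.4728
4. ⊥bis P2·P3 via (21.87,7.06): [(15.8461, 4.2617) (22.3773, 0.746) (21.3928, 13) (12.5636, 13)]  |A|=76.8622
5. ⊥bis P2·P4 via (20.57,5.3): [(15.8461, 4.2617) (19.3857, 2.3564) (21.7715, 8.2863) (21.3928, 13) (12.5636, 13)]  |A|=66.0712
6. ⊥bis P2·P5 via (20.22,8.715): [(15.8461, 4.2617) (19.3857, 2.3564) (21.2915, 7.0933) (17.3888, 13) (12.5636, 13)]  |A|=52.8889
7. canonical 5-gon: [(15.8461, 4.2617) (19.3857, 2.3564) (21.2915, 7.0933) (17.3888, 13) (12.5636, 13)]
8. shoelace: 52.8889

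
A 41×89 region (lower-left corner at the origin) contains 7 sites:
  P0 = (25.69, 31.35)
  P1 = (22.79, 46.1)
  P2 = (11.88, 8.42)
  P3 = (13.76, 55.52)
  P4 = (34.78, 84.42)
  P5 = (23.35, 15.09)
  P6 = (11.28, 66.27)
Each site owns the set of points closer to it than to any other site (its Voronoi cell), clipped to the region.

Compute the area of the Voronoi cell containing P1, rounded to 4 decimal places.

1. box [0,41]×[0,89]: [(0, 0) (41, 0) (41, 89) (0, 89)]
2. ⊥bis P1·P0 via (24.24,38.725): [(0, 33.9592) (41, 42.0202) (41, 89) (0, 89)]  |A|=2091.4232
3. ⊥bis P1·P2 via (17.335,27.26): [(0, 33.9592) (41, 42.0202) (41, 89) (0, 89)]  |A|=2091.4232
4. ⊥bis P1·P3 via (18.275,50.81): [(0.8761, 34.1314) (41, 42.0202) (41, 72.5942)]  |A|=613.3738
5. ⊥bis P1·P4 via (28.785,65.26): [(32.2259, 64.1834) (0.8761, 34.1314) (41, 42.0202) (41, 61.438)]  |A|=564.4316
6. ⊥bis P1·P5 via (23.07,30.595): [(32.2259, 64.1834) (0.8761, 34.1314) (41, 42.0202) (41, 61.438)]  |A|=564.4316
7. ⊥bis P1·P6 via (17.035,56.185): [(32.2259, 64.1834) (0.8761, 34.1314) (41, 42.0202) (41, 61.438)]  |A|=564.4316
8. canonical 4-gon: [(32.2259, 64.1834) (0.8761, 34.1314) (41, 42.0202) (41, 61.438)]
9. shoelace: 564.4316

Area of P1's cell: 564.4316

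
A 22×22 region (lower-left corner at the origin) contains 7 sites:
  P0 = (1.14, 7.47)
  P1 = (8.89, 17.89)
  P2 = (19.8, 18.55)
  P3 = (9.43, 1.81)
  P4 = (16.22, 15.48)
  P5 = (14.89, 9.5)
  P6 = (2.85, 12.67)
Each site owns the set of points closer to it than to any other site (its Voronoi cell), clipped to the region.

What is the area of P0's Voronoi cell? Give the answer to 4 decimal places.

Area of P0's cell: 50.0156

1. box [0,22]×[0,22]: [(0, 0) (22, 0) (22, 22) (0, 22)]
2. ⊥bis P0·P1 via (5.015,12.68): [(0, 16.41) (0, 0) (22, 0) (22, 0.0472)]  |A|=181.0289
3. ⊥bis P0·P2 via (10.47,13.01): [(15.1355, 5.1528) (0, 16.41) (0, 0) (18.1951, 0)]  |A|=171.064
4. ⊥bis P0·P3 via (5.285,4.64): [(8.8347, 9.8391) (0, 16.41) (0, 0) (2.117, 0)]  |A|=82.9032
5. ⊥bis P0·P4 via (8.68,11.475): [(8.8347, 9.8391) (0, 16.41) (0, 0) (2.117, 0)]  |A|=82.9032
6. ⊥bis P0·P5 via (8.015,8.485): [(7.9964, 8.6112) (7.6893, 10.6909) (0, 16.41) (0, 0) (2.117, 0)]  |A|=81.843
7. ⊥bis P0·P6 via (1.995,10.07): [(7.7093, 8.1909) (0, 10.726) (0, 0) (2.117, 0)]  |A|=50.0156
8. canonical 4-gon: [(7.7093, 8.1909) (0, 10.726) (0, 0) (2.117, 0)]
9. shoelace: 50.0156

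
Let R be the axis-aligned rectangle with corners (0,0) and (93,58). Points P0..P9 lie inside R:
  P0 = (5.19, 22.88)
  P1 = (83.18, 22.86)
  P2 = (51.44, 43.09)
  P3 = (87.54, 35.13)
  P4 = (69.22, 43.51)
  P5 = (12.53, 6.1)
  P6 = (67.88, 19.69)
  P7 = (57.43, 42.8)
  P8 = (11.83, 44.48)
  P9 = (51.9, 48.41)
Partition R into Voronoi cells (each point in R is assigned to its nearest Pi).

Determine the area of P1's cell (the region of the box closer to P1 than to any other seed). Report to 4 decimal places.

1. box [0,93]×[0,58]: [(0, 0) (93, 0) (93, 58) (0, 58)]
2. ⊥bis P1·P0 via (44.185,22.87): [(44.1791, 0) (93, 0) (93, 58) (44.194, 58)]  |A|=2831.1788
3. ⊥bis P1·P2 via (67.31,32.975): [(46.2929, 0) (93, 0) (93, 58) (83.2601, 58)]  |A|=1636.9648
4. ⊥bis P1·P3 via (85.36,28.995): [(68.5748, 34.9594) (46.2929, 0) (93, 0) (93, 26.2802)]  |A|=1137.3772
5. ⊥bis P1·P4 via (76.2,33.185): [(75.2933, 32.5721) (60.8146, 22.784) (46.2929, 0) (93, 0) (93, 26.2802)]  |A|=1087.2137
6. ⊥bis P1·P5 via (47.855,14.48): [(75.2933, 32.5721) (60.8146, 22.784) (49.9346, 5.7137) (51.29, 0) (93, 0) (93, 26.2802)]  |A|=1072.9374
7. ⊥bis P1·P6 via (75.53,21.275): [(75.2933, 32.5721) (73.4479, 31.3245) (79.938, 0) (93, 0) (93, 26.2802)]  |A|=478.3492
8. ⊥bis P1·P7 via (70.305,32.83): [(75.2933, 32.5721) (73.4479, 31.3245) (79.938, 0) (93, 0) (93, 26.2802)]  |A|=478.3492
9. ⊥bis P1·P8 via (47.505,33.67): [(75.2933, 32.5721) (73.4479, 31.3245) (79.938, 0) (93, 0) (93, 26.2802)]  |A|=478.3492
10. ⊥bis P1·P9 via (67.54,35.635): [(75.2933, 32.5721) (73.4479, 31.3245) (79.938, 0) (93, 0) (93, 26.2802)]  |A|=478.3492
11. canonical 5-gon: [(75.2933, 32.5721) (73.4479, 31.3245) (79.938, 0) (93, 0) (93, 26.2802)]
12. shoelace: 478.3492

Area of P1's cell: 478.3492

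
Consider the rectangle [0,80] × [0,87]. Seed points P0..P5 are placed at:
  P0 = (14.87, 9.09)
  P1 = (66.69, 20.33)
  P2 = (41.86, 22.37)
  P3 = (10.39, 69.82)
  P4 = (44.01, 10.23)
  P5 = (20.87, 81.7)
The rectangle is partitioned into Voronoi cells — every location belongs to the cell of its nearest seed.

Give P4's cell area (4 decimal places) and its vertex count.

Area of P4's cell: 468.2295 (4 vertices)

1. box [0,80]×[0,87]: [(0, 0) (80, 0) (80, 87) (0, 87)]
2. ⊥bis P4·P0 via (29.44,9.66): [(29.8179, 0) (80, 0) (80, 87) (26.4143, 87)]  |A|=4513.8968
3. ⊥bis P4·P1 via (55.35,15.28): [(26.7036, 79.6068) (29.8179, 0) (62.1546, 0)]  |A|=1287.1098
4. ⊥bis P4·P2 via (42.935,16.3): [(54.0214, 18.2634) (29.2749, 13.8808) (29.8179, 0) (62.1546, 0)]  |A|=468.2295
5. ⊥bis P4·P3 via (27.2,40.025): [(54.0214, 18.2634) (29.2749, 13.8808) (29.8179, 0) (62.1546, 0)]  |A|=468.2295
6. ⊥bis P4·P5 via (32.44,45.965): [(54.0214, 18.2634) (29.2749, 13.8808) (29.8179, 0) (62.1546, 0)]  |A|=468.2295
7. canonical 4-gon: [(54.0214, 18.2634) (29.2749, 13.8808) (29.8179, 0) (62.1546, 0)]
8. shoelace: 468.2295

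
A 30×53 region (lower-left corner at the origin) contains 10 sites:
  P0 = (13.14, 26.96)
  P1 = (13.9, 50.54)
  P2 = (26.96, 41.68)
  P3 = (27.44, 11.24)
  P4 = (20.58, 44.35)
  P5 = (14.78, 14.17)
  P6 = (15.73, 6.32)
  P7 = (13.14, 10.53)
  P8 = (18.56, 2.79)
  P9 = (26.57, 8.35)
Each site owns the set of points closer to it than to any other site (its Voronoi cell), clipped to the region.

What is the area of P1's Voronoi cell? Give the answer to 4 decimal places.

1. box [0,30]×[0,53]: [(0, 0) (30, 0) (30, 53) (0, 53)]
2. ⊥bis P1·P0 via (13.52,38.75): [(0, 39.1858) (30, 38.2188) (30, 53) (0, 53)]  |A|=428.931
3. ⊥bis P1·P2 via (20.43,46.11): [(0, 39.1858) (15.3959, 38.6895) (25.1042, 53) (0, 53)]  |A|=285.9679
4. ⊥bis P1·P3 via (20.67,30.89): [(0, 39.1858) (15.3959, 38.6895) (25.1042, 53) (0, 53)]  |A|=285.9679
5. ⊥bis P1·P4 via (17.24,47.445): [(0, 39.1858) (9.3086, 38.8857) (22.3875, 53) (0, 53)]  |A|=222.2872
6. ⊥bis P1·P5 via (14.34,32.355): [(0, 39.1858) (9.3086, 38.8857) (22.3875, 53) (0, 53)]  |A|=222.2872
7. ⊥bis P1·P6 via (14.815,28.43): [(0, 39.1858) (9.3086, 38.8857) (22.3875, 53) (0, 53)]  |A|=222.2872
8. ⊥bis P1·P7 via (13.52,30.535): [(0, 39.1858) (9.3086, 38.8857) (22.3875, 53) (0, 53)]  |A|=222.2872
9. ⊥bis P1·P8 via (16.23,26.665): [(0, 39.1858) (9.3086, 38.8857) (22.3875, 53) (0, 53)]  |A|=222.2872
10. ⊥bis P1·P9 via (20.235,29.445): [(0, 39.1858) (9.3086, 38.8857) (22.3875, 53) (0, 53)]  |A|=222.2872
11. canonical 4-gon: [(0, 39.1858) (9.3086, 38.8857) (22.3875, 53) (0, 53)]
12. shoelace: 222.2872

Area of P1's cell: 222.2872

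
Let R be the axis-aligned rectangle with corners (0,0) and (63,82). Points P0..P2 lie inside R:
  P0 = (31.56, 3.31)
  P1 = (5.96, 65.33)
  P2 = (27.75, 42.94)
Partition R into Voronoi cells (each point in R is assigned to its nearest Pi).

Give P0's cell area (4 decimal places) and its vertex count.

Area of P0's cell: 1468.0498 (4 vertices)

1. box [0,63]×[0,82]: [(0, 0) (63, 0) (63, 82) (0, 82)]
2. ⊥bis P0·P1 via (18.76,34.32): [(0, 26.5764) (0, 0) (63, 0) (63, 52.5809)]  |A|=2493.4575
3. ⊥bis P0·P2 via (29.655,23.125): [(0, 20.274) (0, 0) (63, 0) (63, 26.3308)]  |A|=1468.0498
4. canonical 4-gon: [(0, 20.274) (0, 0) (63, 0) (63, 26.3308)]
5. shoelace: 1468.0498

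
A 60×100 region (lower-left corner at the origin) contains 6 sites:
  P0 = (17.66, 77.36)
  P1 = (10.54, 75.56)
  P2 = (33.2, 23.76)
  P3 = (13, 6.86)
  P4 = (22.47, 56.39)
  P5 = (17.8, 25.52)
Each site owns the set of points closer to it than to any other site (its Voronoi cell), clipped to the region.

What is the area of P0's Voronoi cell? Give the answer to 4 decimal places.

1. box [0,60]×[0,100]: [(0, 0) (60, 0) (60, 100) (0, 100)]
2. ⊥bis P0·P1 via (14.1,76.46): [(33.4298, 0) (60, 0) (60, 100) (8.1489, 100)]  |A|=3921.0674
3. ⊥bis P0·P2 via (25.43,50.56): [(20.9743, 49.2682) (60, 60.5827) (60, 100) (8.1489, 100)]  |A|=2084.3935
4. ⊥bis P0·P3 via (15.33,42.11): [(20.9743, 49.2682) (60, 60.5827) (60, 100) (8.1489, 100)]  |A|=2084.3935
5. ⊥bis P0·P4 via (20.065,66.875): [(16.7173, 66.1071) (60, 76.0351) (60, 100) (8.1489, 100)]  |A|=1397.3247
6. ⊥bis P0·P5 via (17.73,51.44): [(16.7173, 66.1071) (60, 76.0351) (60, 100) (8.1489, 100)]  |A|=1397.3247
7. canonical 4-gon: [(16.7173, 66.1071) (60, 76.0351) (60, 100) (8.1489, 100)]
8. shoelace: 1397.3247

Area of P0's cell: 1397.3247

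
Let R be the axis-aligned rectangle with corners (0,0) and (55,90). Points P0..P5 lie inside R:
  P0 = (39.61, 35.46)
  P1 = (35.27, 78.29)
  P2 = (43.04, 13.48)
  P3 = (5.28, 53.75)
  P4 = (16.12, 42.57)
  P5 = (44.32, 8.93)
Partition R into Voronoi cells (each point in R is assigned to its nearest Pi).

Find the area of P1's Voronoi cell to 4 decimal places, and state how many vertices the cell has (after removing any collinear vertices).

1. box [0,55]×[0,90]: [(0, 0) (55, 0) (55, 90) (0, 90)]
2. ⊥bis P1·P0 via (37.44,56.875): [(0, 53.0812) (55, 58.6544) (55, 90) (0, 90)]  |A|=1877.2726
3. ⊥bis P1·P2 via (39.155,45.885): [(0, 53.0812) (55, 58.6544) (55, 90) (0, 90)]  |A|=1877.2726
4. ⊥bis P1·P3 via (20.275,66.02): [(28.4994, 55.969) (55, 58.6544) (55, 90) (0.6528, 90)]  |A|=1340.0819
5. ⊥bis P1·P4 via (25.695,60.43): [(24.1881, 61.2379) (33.139, 56.4392) (55, 58.6544) (55, 90) (0.6528, 90)]  |A|=1326.8459
6. ⊥bis P1·P5 via (39.795,43.61): [(24.1881, 61.2379) (33.139, 56.4392) (55, 58.6544) (55, 90) (0.6528, 90)]  |A|=1326.8459
7. canonical 5-gon: [(24.1881, 61.2379) (33.139, 56.4392) (55, 58.6544) (55, 90) (0.6528, 90)]
8. shoelace: 1326.8459

Area of P1's cell: 1326.8459 (5 vertices)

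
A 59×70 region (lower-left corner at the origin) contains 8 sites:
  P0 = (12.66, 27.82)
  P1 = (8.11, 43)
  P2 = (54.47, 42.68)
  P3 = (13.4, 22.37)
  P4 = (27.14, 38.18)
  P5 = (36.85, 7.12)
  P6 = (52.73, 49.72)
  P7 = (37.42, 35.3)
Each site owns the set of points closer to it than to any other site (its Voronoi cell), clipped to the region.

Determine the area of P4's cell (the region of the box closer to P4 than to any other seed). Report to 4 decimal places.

1. box [0,59]×[0,70]: [(0, 0) (59, 0) (59, 70) (0, 70)]
2. ⊥bis P4·P0 via (19.9,33): [(0, 60.8139) (43.5105, 0) (59, 0) (59, 70) (0, 70)]  |A|=2806.9785
3. ⊥bis P4·P1 via (17.625,40.59): [(16.8, 37.3328) (43.5105, 0) (59, 0) (59, 70) (25.0741, 70)]  |A|=2320.2652
4. ⊥bis P4·P2 via (40.805,40.43): [(16.8, 37.3328) (43.5105, 0) (47.462, 0) (35.9362, 70) (25.0741, 70)]  |A|=1109.2003
5. ⊥bis P4·P3 via (20.27,30.275): [(16.8, 37.3328) (24.4467, 26.6452) (46.1855, 7.7526) (35.9362, 70) (25.0741, 70)]  |A|=984.3482
6. ⊥bis P4·P5 via (31.995,22.65): [(16.8, 37.3328) (24.4467, 26.6452) (29.8245, 21.9715) (43.1579, 26.1398) (35.9362, 70) (25.0741, 70)]  |A|=855.4566
7. ⊥bis P4·P6 via (39.935,43.95): [(16.8, 37.3328) (24.4467, 26.6452) (29.8245, 21.9715) (43.1579, 26.1398) (40.3924, 42.9356) (28.1876, 70) (25.0741, 70)]  |A|=750.6009
8. ⊥bis P4·P7 via (32.28,36.74): [(16.8, 37.3328) (24.4467, 26.6452) (28.4718, 23.147) (36.4592, 51.6575) (28.1876, 70) (25.0741, 70)]  |A|=521.5721
9. canonical 6-gon: [(16.8, 37.3328) (24.4467, 26.6452) (28.4718, 23.147) (36.4592, 51.6575) (28.1876, 70) (25.0741, 70)]
10. shoelace: 521.5721

Area of P4's cell: 521.5721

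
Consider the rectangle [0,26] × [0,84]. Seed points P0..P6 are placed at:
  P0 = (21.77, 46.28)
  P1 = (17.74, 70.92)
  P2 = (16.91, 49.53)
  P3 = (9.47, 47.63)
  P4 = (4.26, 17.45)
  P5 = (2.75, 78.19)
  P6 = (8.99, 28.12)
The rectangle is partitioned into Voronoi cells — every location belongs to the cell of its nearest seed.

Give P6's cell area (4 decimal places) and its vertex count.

Area of P6's cell: 419.3434 (5 vertices)

1. box [0,26]×[0,84]: [(0, 0) (26, 0) (26, 84) (0, 84)]
2. ⊥bis P6·P0 via (15.38,37.2): [(0, 48.0236) (0, 0) (26, 0) (26, 29.7262)]  |A|=1010.7477
3. ⊥bis P6·P1 via (13.365,49.52): [(0, 48.0236) (0, 0) (26, 0) (26, 29.7262)]  |A|=1010.7477
4. ⊥bis P6·P2 via (12.95,38.825): [(13.2049, 38.7307) (0, 43.6155) (0, 0) (26, 0) (26, 29.7262)]  |A|=981.6433
5. ⊥bis P6·P3 via (9.23,37.875): [(14.6089, 37.7427) (0, 38.1021) (0, 0) (26, 0) (26, 29.7262)]  |A|=938.2766
6. ⊥bis P6·P4 via (6.625,22.785): [(14.6089, 37.7427) (0, 38.1021) (0, 25.7219) (26, 14.1961) (26, 29.7262)]  |A|=419.3434
7. ⊥bis P6·P5 via (5.87,53.155): [(14.6089, 37.7427) (0, 38.1021) (0, 25.7219) (26, 14.1961) (26, 29.7262)]  |A|=419.3434
8. canonical 5-gon: [(14.6089, 37.7427) (0, 38.1021) (0, 25.7219) (26, 14.1961) (26, 29.7262)]
9. shoelace: 419.3434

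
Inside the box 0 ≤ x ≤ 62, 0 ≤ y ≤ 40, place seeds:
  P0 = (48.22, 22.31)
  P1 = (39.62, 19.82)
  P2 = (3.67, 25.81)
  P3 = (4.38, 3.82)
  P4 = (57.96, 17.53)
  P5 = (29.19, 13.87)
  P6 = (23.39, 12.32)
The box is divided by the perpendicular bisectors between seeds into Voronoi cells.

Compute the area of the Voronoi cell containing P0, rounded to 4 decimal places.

1. box [0,62]×[0,40]: [(0, 0) (62, 0) (62, 40) (0, 40)]
2. ⊥bis P0·P1 via (43.92,21.065): [(50.0191, 0) (62, 0) (62, 40) (38.4377, 40)]  |A|=710.8658
3. ⊥bis P0·P2 via (25.945,24.06): [(50.0191, 0) (62, 0) (62, 40) (38.4377, 40)]  |A|=710.8658
4. ⊥bis P0·P3 via (26.3,13.065): [(50.0191, 0) (62, 0) (62, 40) (38.4377, 40)]  |A|=710.8658
5. ⊥bis P0·P4 via (53.09,19.92): [(47.5311, 8.5929) (62, 38.0755) (62, 40) (38.4377, 40)]  |A|=383.9351
6. ⊥bis P0·P5 via (38.705,18.09): [(47.5311, 8.5929) (62, 38.0755) (62, 40) (38.4377, 40)]  |A|=383.9351
7. ⊥bis P0·P6 via (35.805,17.315): [(47.5311, 8.5929) (62, 38.0755) (62, 40) (38.4377, 40)]  |A|=383.9351
8. canonical 4-gon: [(47.5311, 8.5929) (62, 38.0755) (62, 40) (38.4377, 40)]
9. shoelace: 383.9351

Area of P0's cell: 383.9351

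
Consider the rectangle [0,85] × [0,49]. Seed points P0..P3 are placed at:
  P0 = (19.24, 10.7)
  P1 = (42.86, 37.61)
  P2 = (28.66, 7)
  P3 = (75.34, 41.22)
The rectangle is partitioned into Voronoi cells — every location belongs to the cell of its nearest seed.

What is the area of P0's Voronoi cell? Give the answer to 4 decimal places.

1. box [0,85]×[0,49]: [(0, 0) (85, 0) (85, 49) (0, 49)]
2. ⊥bis P0·P1 via (31.05,24.155): [(0, 0) (58.5695, 0) (2.7444, 49) (0, 49)]  |A|=1502.1903
3. ⊥bis P0·P2 via (23.95,8.85): [(0, 0) (20.4739, 0) (30.2406, 24.8655) (2.7444, 49) (0, 49)]  |A|=1028.5575
4. ⊥bis P0·P3 via (47.29,25.96): [(0, 0) (20.4739, 0) (30.2406, 24.8655) (2.7444, 49) (0, 49)]  |A|=1028.5575
5. canonical 5-gon: [(0, 0) (20.4739, 0) (30.2406, 24.8655) (2.7444, 49) (0, 49)]
6. shoelace: 1028.5575

Area of P0's cell: 1028.5575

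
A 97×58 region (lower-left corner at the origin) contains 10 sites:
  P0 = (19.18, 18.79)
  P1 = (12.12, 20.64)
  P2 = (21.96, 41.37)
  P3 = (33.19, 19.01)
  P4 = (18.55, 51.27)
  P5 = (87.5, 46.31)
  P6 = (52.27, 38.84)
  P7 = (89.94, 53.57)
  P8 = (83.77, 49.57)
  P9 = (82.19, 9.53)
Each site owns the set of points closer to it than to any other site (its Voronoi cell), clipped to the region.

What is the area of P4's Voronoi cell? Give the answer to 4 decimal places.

1. box [0,97]×[0,58]: [(0, 0) (97, 0) (97, 58) (0, 58)]
2. ⊥bis P4·P0 via (18.865,35.03): [(0, 34.6641) (97, 36.5455) (97, 58) (0, 58)]  |A|=2172.3328
3. ⊥bis P4·P1 via (15.335,35.955): [(0, 39.1742) (19.6672, 35.0456) (97, 36.5455) (97, 58) (0, 58)]  |A|=2127.9821
4. ⊥bis P4·P2 via (20.255,46.32): [(0, 39.3433) (54.1647, 58) (0, 58)]  |A|=505.2677
5. ⊥bis P4·P3 via (25.87,35.14): [(0, 39.3433) (54.1647, 58) (0, 58)]  |A|=505.2677
6. ⊥bis P4·P5 via (53.025,48.79): [(0, 39.3433) (53.6754, 57.8315) (53.6875, 58) (0, 58)]  |A|=505.2275
7. ⊥bis P4·P6 via (35.41,45.055): [(0, 39.3433) (38.1482, 52.4832) (40.1818, 58) (0, 58)]  |A|=466.6975
8. ⊥bis P4·P7 via (54.245,52.42): [(0, 39.3433) (38.1482, 52.4832) (40.1818, 58) (0, 58)]  |A|=466.6975
9. ⊥bis P4·P8 via (51.16,50.42): [(0, 39.3433) (38.1482, 52.4832) (40.1818, 58) (0, 58)]  |A|=466.6975
10. ⊥bis P4·P9 via (50.37,30.4): [(0, 39.3433) (38.1482, 52.4832) (40.1818, 58) (0, 58)]  |A|=466.6975
11. canonical 4-gon: [(0, 39.3433) (38.1482, 52.4832) (40.1818, 58) (0, 58)]
12. shoelace: 466.6975

Area of P4's cell: 466.6975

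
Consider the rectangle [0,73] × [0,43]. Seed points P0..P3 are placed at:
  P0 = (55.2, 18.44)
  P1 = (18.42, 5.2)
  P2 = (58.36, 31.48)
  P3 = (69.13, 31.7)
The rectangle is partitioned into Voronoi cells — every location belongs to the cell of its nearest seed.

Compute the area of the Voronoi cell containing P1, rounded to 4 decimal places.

1. box [0,73]×[0,43]: [(0, 0) (73, 0) (73, 43) (0, 43)]
2. ⊥bis P1·P0 via (36.81,11.82): [(0, 0) (41.0649, 0) (25.5859, 43) (0, 43)]  |A|=1432.9927
3. ⊥bis P1·P2 via (38.39,18.34): [(0, 0) (41.0649, 0) (29.7193, 31.5177) (22.164, 43) (0, 43)]  |A|=1413.3473
4. ⊥bis P1·P3 via (43.775,18.45): [(0, 0) (41.0649, 0) (29.7193, 31.5177) (22.164, 43) (0, 43)]  |A|=1413.3473
5. canonical 5-gon: [(0, 0) (41.0649, 0) (29.7193, 31.5177) (22.164, 43) (0, 43)]
6. shoelace: 1413.3473

Area of P1's cell: 1413.3473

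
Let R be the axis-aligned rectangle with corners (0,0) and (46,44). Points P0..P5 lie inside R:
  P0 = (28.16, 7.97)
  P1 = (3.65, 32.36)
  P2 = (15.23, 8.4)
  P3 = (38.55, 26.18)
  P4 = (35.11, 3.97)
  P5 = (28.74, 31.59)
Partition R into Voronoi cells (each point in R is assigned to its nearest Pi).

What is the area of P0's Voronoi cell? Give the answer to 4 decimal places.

Area of P0's cell: 214.7748

1. box [0,46]×[0,44]: [(0, 0) (46, 0) (46, 44) (0, 44)]
2. ⊥bis P0·P1 via (15.905,20.165): [(0, 4.1817) (0, 0) (46, 0) (46, 44) (39.6233, 44)]  |A|=1235.1346
3. ⊥bis P0·P2 via (21.695,8.185): [(22.3074, 26.5989) (21.4228, 0) (46, 0) (46, 44) (39.6233, 44)]  |A|=903.5816
4. ⊥bis P0·P3 via (33.355,17.075): [(22.2023, 23.4384) (21.4228, 0) (46, 0) (46, 9.8602)]  |A|=405.3499
5. ⊥bis P0·P4 via (31.635,5.97): [(36.8716, 15.0686) (22.2023, 23.4384) (21.4228, 0) (28.199, 0)]  |A|=226.2284
6. ⊥bis P0·P5 via (28.45,19.78): [(36.8716, 15.0686) (28.6215, 19.7758) (22.0858, 19.9363) (21.4228, 0) (28.199, 0)]  |A|=214.7748
7. canonical 5-gon: [(36.8716, 15.0686) (28.6215, 19.7758) (22.0858, 19.9363) (21.4228, 0) (28.199, 0)]
8. shoelace: 214.7748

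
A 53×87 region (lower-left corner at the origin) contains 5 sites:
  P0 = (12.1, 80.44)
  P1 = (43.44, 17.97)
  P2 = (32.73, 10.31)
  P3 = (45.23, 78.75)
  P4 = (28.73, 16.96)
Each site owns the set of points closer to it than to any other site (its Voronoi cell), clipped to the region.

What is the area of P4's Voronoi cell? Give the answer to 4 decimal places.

1. box [0,53]×[0,87]: [(0, 0) (53, 0) (53, 87) (0, 87)]
2. ⊥bis P4·P0 via (20.415,48.7): [(0, 43.3518) (0, 0) (53, 0) (53, 57.2364)]  |A|=2665.5874
3. ⊥bis P4·P1 via (36.085,17.465): [(33.7014, 52.1807) (0, 43.3518) (0, 0) (37.2842, 0)]  |A|=1703.2649
4. ⊥bis P4·P2 via (30.73,13.635): [(36.1252, 16.8802) (33.7014, 52.1807) (0, 43.3518) (0, 0) (8.0618, 0)]  |A|=1456.6253
5. ⊥bis P4·P3 via (36.98,47.855): [(36.1252, 16.8802) (33.9427, 48.6661) (27.1794, 50.4721) (0, 43.3518) (0, 0) (8.0618, 0)]  |A|=1444.958
6. canonical 6-gon: [(36.1252, 16.8802) (33.9427, 48.6661) (27.1794, 50.4721) (0, 43.3518) (0, 0) (8.0618, 0)]
7. shoelace: 1444.958

Area of P4's cell: 1444.9580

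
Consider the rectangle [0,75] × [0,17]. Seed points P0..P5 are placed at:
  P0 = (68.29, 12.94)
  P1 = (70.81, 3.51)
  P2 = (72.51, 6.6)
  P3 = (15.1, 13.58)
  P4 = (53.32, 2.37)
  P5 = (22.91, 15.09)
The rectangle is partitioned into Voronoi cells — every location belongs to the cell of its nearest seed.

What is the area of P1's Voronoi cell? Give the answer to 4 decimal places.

Area of P1's cell: 77.3787

1. box [0,75]×[0,17]: [(0, 0) (75, 0) (75, 17) (0, 17)]
2. ⊥bis P1·P0 via (69.55,8.225): [(38.7715, 0) (75, 0) (75, 9.6814)]  |A|=175.3714
3. ⊥bis P1·P2 via (71.66,5.055): [(67.092, 7.5681) (38.7715, 0) (75, 0) (75, 3.2175)]  |A|=149.813
4. ⊥bis P1·P3 via (42.955,8.545): [(67.092, 7.5681) (41.5444, 0.741) (41.4104, 0) (75, 0) (75, 3.2175)]  |A|=148.8352
5. ⊥bis P1·P4 via (62.065,2.94): [(67.092, 7.5681) (61.8546, 6.1685) (62.2566, 0) (75, 0) (75, 3.2175)]  |A|=77.3787
6. ⊥bis P1·P5 via (46.86,9.3): [(67.092, 7.5681) (61.8546, 6.1685) (62.2566, 0) (75, 0) (75, 3.2175)]  |A|=77.3787
7. canonical 5-gon: [(67.092, 7.5681) (61.8546, 6.1685) (62.2566, 0) (75, 0) (75, 3.2175)]
8. shoelace: 77.3787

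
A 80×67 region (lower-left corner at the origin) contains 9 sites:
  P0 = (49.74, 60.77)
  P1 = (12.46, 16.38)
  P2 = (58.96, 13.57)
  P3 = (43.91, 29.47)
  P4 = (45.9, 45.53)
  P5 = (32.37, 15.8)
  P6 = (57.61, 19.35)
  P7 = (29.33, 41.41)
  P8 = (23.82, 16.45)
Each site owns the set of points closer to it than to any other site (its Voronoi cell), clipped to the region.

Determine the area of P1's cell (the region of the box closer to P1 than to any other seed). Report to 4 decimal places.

Area of P1's cell: 668.9244

1. box [0,80]×[0,67]: [(0, 0) (80, 0) (80, 67) (0, 67)]
2. ⊥bis P1·P0 via (31.1,38.575): [(0, 64.6937) (0, 0) (77.032, 0)]  |A|=2491.741
3. ⊥bis P1·P2 via (35.71,14.975): [(36.8446, 33.7505) (0, 64.6937) (0, 0) (34.8051, 0)]  |A|=1779.1508
4. ⊥bis P1·P3 via (28.185,22.925): [(35.1755, 6.1297) (16.6042, 50.749) (0, 64.6937) (0, 0) (34.8051, 0)]  |A|=1485.4363
5. ⊥bis P1·P4 via (29.18,30.955): [(35.1755, 6.1297) (20.8796, 40.477) (0, 64.4294) (0, 0) (34.8051, 0)]  |A|=1427.2077
6. ⊥bis P1·P5 via (22.415,16.09): [(22.9785, 35.4341) (20.8796, 40.477) (0, 64.4294) (0, 0) (21.9463, 0)]  |A|=1156.5789
7. ⊥bis P1·P6 via (35.035,17.865): [(22.9785, 35.4341) (20.8796, 40.477) (0, 64.4294) (0, 0) (21.9463, 0)]  |A|=1156.5789
8. ⊥bis P1·P7 via (20.895,28.895): [(22.7516, 27.6437) (0, 42.978) (0, 0) (21.9463, 0)]  |A|=792.2471
9. ⊥bis P1·P8 via (18.14,16.415): [(18.0513, 30.8116) (0, 42.978) (0, 0) (18.2411, 0)]  |A|=668.9244
10. canonical 4-gon: [(18.0513, 30.8116) (0, 42.978) (0, 0) (18.2411, 0)]
11. shoelace: 668.9244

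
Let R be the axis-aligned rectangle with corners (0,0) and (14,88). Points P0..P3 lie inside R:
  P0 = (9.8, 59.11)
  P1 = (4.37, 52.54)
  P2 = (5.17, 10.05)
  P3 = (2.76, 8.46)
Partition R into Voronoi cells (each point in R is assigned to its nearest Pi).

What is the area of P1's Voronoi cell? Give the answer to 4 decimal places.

1. box [0,14]×[0,88]: [(0, 0) (14, 0) (14, 88) (0, 88)]
2. ⊥bis P1·P0 via (7.085,55.825): [(0, 61.6806) (0, 0) (14, 0) (14, 50.1099)]  |A|=782.5335
3. ⊥bis P1·P2 via (4.77,31.295): [(0, 61.6806) (0, 31.2052) (14, 31.4688) (14, 50.1099)]  |A|=343.8157
4. ⊥bis P1·P3 via (3.565,30.5): [(0, 61.6806) (0, 31.2052) (14, 31.4688) (14, 50.1099)]  |A|=343.8157
5. canonical 4-gon: [(0, 61.6806) (0, 31.2052) (14, 31.4688) (14, 50.1099)]
6. shoelace: 343.8157

Area of P1's cell: 343.8157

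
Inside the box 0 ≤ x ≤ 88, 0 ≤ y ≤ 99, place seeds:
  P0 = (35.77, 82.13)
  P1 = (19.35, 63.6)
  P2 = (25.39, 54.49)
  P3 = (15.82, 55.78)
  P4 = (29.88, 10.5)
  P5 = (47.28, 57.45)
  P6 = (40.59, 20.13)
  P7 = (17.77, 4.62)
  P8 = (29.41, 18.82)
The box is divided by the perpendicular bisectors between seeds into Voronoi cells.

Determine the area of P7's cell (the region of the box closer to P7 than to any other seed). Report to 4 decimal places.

Area of P7's cell: 513.5090

1. box [0,88]×[0,99]: [(0, 0) (88, 0) (88, 99) (0, 99)]
2. ⊥bis P7·P0 via (26.77,43.375): [(0, 49.5917) (0, 0) (88, 0) (88, 29.1557)]  |A|=3464.8865
3. ⊥bis P7·P1 via (18.56,34.11): [(72.939, 32.6533) (0, 34.6072) (0, 0) (88, 0) (88, 29.1557)]  |A|=2918.4073
4. ⊥bis P7·P2 via (21.58,29.555): [(0, 32.8524) (0, 0) (88, 0) (88, 19.4062)]  |A|=2299.3771
5. ⊥bis P7·P3 via (16.795,30.2): [(17.2462, 30.2172) (0, 29.5598) (0, 0) (88, 0) (88, 19.4062)]  |A|=2270.9854
6. ⊥bis P7·P4 via (23.825,7.56): [(12.9042, 30.0517) (0, 29.5598) (0, 0) (27.4958, 0)]  |A|=603.8697
7. ⊥bis P7·P5 via (32.525,31.035): [(12.9042, 30.0517) (0, 29.5598) (0, 0) (27.4958, 0)]  |A|=603.8697
8. ⊥bis P7·P6 via (29.18,12.375): [(12.9042, 30.0517) (0, 29.5598) (0, 0) (27.4958, 0)]  |A|=603.8697
9. ⊥bis P7·P8 via (23.59,11.72): [(20.625, 14.1505) (1.7455, 29.6264) (0, 29.5598) (0, 0) (27.4958, 0)]  |A|=513.509
10. canonical 5-gon: [(20.625, 14.1505) (1.7455, 29.6264) (0, 29.5598) (0, 0) (27.4958, 0)]
11. shoelace: 513.509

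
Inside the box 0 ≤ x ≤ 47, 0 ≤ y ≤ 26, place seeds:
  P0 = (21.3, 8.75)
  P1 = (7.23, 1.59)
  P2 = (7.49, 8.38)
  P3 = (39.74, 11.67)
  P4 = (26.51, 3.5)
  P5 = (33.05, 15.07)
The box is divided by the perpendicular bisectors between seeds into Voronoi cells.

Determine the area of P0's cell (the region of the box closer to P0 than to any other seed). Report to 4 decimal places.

Area of P0's cell: 233.5217

1. box [0,47]×[0,26]: [(0, 0) (47, 0) (47, 26) (0, 26)]
2. ⊥bis P0·P1 via (14.265,5.17): [(16.8959, 0) (47, 0) (47, 26) (3.6649, 26)]  |A|=954.7086
3. ⊥bis P0·P2 via (14.395,8.565): [(14.4982, 4.7117) (16.8959, 0) (47, 0) (47, 26) (13.9279, 26)]  |A|=845.4682
4. ⊥bis P0·P3 via (30.52,10.21): [(14.4982, 4.7117) (16.8959, 0) (32.1368, 0) (28.0196, 26) (13.9279, 26)]  |A|=405.5014
5. ⊥bis P0·P4 via (23.905,6.125): [(14.4982, 4.7117) (16.8959, 0) (17.733, 0) (30.1807, 12.3529) (28.0196, 26) (13.9279, 26)]  |A|=316.5374
6. ⊥bis P0·P5 via (27.175,11.91): [(14.4982, 4.7117) (16.8959, 0) (17.733, 0) (28.0657, 10.254) (19.5964, 26) (13.9279, 26)]  |A|=233.5217
7. canonical 6-gon: [(14.4982, 4.7117) (16.8959, 0) (17.733, 0) (28.0657, 10.254) (19.5964, 26) (13.9279, 26)]
8. shoelace: 233.5217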